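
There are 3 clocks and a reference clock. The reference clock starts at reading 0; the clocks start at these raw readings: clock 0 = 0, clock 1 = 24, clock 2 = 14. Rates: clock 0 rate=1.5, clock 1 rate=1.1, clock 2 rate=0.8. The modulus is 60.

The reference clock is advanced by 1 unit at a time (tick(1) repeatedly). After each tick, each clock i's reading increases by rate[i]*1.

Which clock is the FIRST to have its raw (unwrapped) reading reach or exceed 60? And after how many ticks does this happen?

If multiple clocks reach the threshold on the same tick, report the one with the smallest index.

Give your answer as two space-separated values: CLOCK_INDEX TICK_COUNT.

Answer: 1 33

Derivation:
clock 0: start=0, rate=1.5, needs 60-0 = 60; ticks = ceil(60/1.5) = ceil(40.0000) = 40; reading at tick 40 = 0 + 1.5*40 = 60.0000
clock 1: start=24, rate=1.1, needs 60-24 = 36; ticks = ceil(36/1.1) = ceil(32.7273) = 33; reading at tick 33 = 24 + 1.1*33 = 60.3000
clock 2: start=14, rate=0.8, needs 60-14 = 46; ticks = ceil(46/0.8) = ceil(57.5000) = 58; reading at tick 58 = 14 + 0.8*58 = 60.4000
Minimum tick count = 33; winners = [1]; smallest index = 1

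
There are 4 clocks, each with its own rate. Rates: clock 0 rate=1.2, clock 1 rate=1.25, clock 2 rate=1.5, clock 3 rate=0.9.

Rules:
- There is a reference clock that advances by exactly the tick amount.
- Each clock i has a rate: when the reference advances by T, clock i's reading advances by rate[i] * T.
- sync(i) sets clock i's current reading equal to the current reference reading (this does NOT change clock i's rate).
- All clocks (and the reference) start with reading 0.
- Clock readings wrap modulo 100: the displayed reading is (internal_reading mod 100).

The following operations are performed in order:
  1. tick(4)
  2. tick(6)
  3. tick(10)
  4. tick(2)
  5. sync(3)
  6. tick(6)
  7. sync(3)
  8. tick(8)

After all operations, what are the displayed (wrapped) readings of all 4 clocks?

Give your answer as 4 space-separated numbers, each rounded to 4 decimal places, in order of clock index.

Answer: 43.2000 45.0000 54.0000 35.2000

Derivation:
After op 1 tick(4): ref=4.0000 raw=[4.8000 5.0000 6.0000 3.6000]
After op 2 tick(6): ref=10.0000 raw=[12.0000 12.5000 15.0000 9.0000]
After op 3 tick(10): ref=20.0000 raw=[24.0000 25.0000 30.0000 18.0000]
After op 4 tick(2): ref=22.0000 raw=[26.4000 27.5000 33.0000 19.8000]
After op 5 sync(3): ref=22.0000 raw=[26.4000 27.5000 33.0000 22.0000]
After op 6 tick(6): ref=28.0000 raw=[33.6000 35.0000 42.0000 27.4000]
After op 7 sync(3): ref=28.0000 raw=[33.6000 35.0000 42.0000 28.0000]
After op 8 tick(8): ref=36.0000 raw=[43.2000 45.0000 54.0000 35.2000]
Wrap final raw readings (mod 100): 43.2000 mod 100 = 43.2000; 45.0000 mod 100 = 45.0000; 54.0000 mod 100 = 54.0000; 35.2000 mod 100 = 35.2000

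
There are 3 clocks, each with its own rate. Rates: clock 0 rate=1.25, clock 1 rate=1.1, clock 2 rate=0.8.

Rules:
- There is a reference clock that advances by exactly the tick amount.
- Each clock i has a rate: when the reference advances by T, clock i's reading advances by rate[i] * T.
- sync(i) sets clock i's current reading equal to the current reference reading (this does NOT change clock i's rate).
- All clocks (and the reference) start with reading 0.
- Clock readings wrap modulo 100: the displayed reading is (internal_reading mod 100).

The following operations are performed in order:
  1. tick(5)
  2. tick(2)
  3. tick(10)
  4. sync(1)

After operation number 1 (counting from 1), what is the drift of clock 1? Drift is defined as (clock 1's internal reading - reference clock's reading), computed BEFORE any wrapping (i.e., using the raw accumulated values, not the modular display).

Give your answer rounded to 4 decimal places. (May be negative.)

After op 1 tick(5): ref=5.0000 raw=[6.2500 5.5000 4.0000]
Drift of clock 1 after op 1: 5.5000 - 5.0000 = 0.5000

Answer: 0.5000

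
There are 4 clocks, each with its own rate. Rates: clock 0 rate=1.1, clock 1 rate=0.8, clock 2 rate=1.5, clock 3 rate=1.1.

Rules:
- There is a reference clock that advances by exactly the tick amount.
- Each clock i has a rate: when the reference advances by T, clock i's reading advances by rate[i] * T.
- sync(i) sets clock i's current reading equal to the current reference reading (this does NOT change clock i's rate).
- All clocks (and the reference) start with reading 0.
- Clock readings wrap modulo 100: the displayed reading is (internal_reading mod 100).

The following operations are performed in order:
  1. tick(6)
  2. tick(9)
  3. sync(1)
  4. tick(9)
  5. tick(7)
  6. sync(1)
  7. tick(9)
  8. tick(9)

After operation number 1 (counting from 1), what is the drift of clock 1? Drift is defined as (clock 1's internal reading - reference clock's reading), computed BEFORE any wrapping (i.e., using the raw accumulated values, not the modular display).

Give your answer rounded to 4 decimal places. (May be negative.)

After op 1 tick(6): ref=6.0000 raw=[6.6000 4.8000 9.0000 6.6000]
Drift of clock 1 after op 1: 4.8000 - 6.0000 = -1.2000

Answer: -1.2000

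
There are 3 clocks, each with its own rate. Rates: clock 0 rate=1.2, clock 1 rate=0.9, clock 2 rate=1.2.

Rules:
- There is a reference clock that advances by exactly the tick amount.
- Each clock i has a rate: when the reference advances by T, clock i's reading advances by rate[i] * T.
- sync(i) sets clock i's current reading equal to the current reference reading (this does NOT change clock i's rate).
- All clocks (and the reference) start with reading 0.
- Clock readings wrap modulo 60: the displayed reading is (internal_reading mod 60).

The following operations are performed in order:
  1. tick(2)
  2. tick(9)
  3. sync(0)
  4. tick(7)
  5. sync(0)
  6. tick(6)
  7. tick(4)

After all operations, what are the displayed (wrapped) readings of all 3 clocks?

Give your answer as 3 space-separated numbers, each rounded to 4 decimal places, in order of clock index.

Answer: 30.0000 25.2000 33.6000

Derivation:
After op 1 tick(2): ref=2.0000 raw=[2.4000 1.8000 2.4000]
After op 2 tick(9): ref=11.0000 raw=[13.2000 9.9000 13.2000]
After op 3 sync(0): ref=11.0000 raw=[11.0000 9.9000 13.2000]
After op 4 tick(7): ref=18.0000 raw=[19.4000 16.2000 21.6000]
After op 5 sync(0): ref=18.0000 raw=[18.0000 16.2000 21.6000]
After op 6 tick(6): ref=24.0000 raw=[25.2000 21.6000 28.8000]
After op 7 tick(4): ref=28.0000 raw=[30.0000 25.2000 33.6000]
Wrap final raw readings (mod 60): 30.0000 mod 60 = 30.0000; 25.2000 mod 60 = 25.2000; 33.6000 mod 60 = 33.6000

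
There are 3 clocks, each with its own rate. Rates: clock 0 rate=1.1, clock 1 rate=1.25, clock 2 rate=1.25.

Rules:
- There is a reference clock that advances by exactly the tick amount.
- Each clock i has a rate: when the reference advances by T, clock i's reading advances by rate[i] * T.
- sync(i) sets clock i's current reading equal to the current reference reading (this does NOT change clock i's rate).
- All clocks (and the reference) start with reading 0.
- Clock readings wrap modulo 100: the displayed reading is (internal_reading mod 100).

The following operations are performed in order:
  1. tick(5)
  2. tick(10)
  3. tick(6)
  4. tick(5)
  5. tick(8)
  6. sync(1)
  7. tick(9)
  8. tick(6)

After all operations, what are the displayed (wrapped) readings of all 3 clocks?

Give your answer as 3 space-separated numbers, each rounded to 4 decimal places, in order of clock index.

Answer: 53.9000 52.7500 61.2500

Derivation:
After op 1 tick(5): ref=5.0000 raw=[5.5000 6.2500 6.2500]
After op 2 tick(10): ref=15.0000 raw=[16.5000 18.7500 18.7500]
After op 3 tick(6): ref=21.0000 raw=[23.1000 26.2500 26.2500]
After op 4 tick(5): ref=26.0000 raw=[28.6000 32.5000 32.5000]
After op 5 tick(8): ref=34.0000 raw=[37.4000 42.5000 42.5000]
After op 6 sync(1): ref=34.0000 raw=[37.4000 34.0000 42.5000]
After op 7 tick(9): ref=43.0000 raw=[47.3000 45.2500 53.7500]
After op 8 tick(6): ref=49.0000 raw=[53.9000 52.7500 61.2500]
Wrap final raw readings (mod 100): 53.9000 mod 100 = 53.9000; 52.7500 mod 100 = 52.7500; 61.2500 mod 100 = 61.2500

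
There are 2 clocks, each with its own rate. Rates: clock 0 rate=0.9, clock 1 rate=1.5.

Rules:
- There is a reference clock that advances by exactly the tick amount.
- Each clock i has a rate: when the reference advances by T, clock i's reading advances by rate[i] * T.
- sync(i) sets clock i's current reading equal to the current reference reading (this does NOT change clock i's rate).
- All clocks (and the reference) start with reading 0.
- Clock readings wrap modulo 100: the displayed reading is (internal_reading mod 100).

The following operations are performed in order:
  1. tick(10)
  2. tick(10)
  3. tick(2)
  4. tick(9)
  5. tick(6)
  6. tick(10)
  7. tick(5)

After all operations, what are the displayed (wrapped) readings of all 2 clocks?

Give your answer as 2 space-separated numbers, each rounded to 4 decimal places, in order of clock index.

After op 1 tick(10): ref=10.0000 raw=[9.0000 15.0000]
After op 2 tick(10): ref=20.0000 raw=[18.0000 30.0000]
After op 3 tick(2): ref=22.0000 raw=[19.8000 33.0000]
After op 4 tick(9): ref=31.0000 raw=[27.9000 46.5000]
After op 5 tick(6): ref=37.0000 raw=[33.3000 55.5000]
After op 6 tick(10): ref=47.0000 raw=[42.3000 70.5000]
After op 7 tick(5): ref=52.0000 raw=[46.8000 78.0000]
Wrap final raw readings (mod 100): 46.8000 mod 100 = 46.8000; 78.0000 mod 100 = 78.0000

Answer: 46.8000 78.0000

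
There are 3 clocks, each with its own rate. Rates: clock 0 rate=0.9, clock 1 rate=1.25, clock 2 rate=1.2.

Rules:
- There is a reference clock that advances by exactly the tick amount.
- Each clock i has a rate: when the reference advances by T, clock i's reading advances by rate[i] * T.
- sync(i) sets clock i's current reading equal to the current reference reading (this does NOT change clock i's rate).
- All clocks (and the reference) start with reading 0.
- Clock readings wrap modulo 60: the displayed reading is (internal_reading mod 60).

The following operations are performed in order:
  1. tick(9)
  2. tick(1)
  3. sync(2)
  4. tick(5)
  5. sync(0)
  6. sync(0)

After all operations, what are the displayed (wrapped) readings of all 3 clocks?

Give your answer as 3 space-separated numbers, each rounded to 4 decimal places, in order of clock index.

After op 1 tick(9): ref=9.0000 raw=[8.1000 11.2500 10.8000]
After op 2 tick(1): ref=10.0000 raw=[9.0000 12.5000 12.0000]
After op 3 sync(2): ref=10.0000 raw=[9.0000 12.5000 10.0000]
After op 4 tick(5): ref=15.0000 raw=[13.5000 18.7500 16.0000]
After op 5 sync(0): ref=15.0000 raw=[15.0000 18.7500 16.0000]
After op 6 sync(0): ref=15.0000 raw=[15.0000 18.7500 16.0000]
Wrap final raw readings (mod 60): 15.0000 mod 60 = 15.0000; 18.7500 mod 60 = 18.7500; 16.0000 mod 60 = 16.0000

Answer: 15.0000 18.7500 16.0000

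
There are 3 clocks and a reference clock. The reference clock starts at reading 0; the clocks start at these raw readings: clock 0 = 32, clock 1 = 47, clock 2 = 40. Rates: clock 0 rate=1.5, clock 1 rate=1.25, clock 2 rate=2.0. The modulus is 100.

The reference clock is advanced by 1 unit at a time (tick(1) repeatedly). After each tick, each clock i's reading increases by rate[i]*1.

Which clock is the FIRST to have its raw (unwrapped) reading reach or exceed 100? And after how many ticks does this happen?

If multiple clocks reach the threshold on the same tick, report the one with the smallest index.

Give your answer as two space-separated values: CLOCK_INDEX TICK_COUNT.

clock 0: start=32, rate=1.5, needs 100-32 = 68; ticks = ceil(68/1.5) = ceil(45.3333) = 46; reading at tick 46 = 32 + 1.5*46 = 101.0000
clock 1: start=47, rate=1.25, needs 100-47 = 53; ticks = ceil(53/1.25) = ceil(42.4000) = 43; reading at tick 43 = 47 + 1.25*43 = 100.7500
clock 2: start=40, rate=2.0, needs 100-40 = 60; ticks = ceil(60/2.0) = ceil(30.0000) = 30; reading at tick 30 = 40 + 2.0*30 = 100.0000
Minimum tick count = 30; winners = [2]; smallest index = 2

Answer: 2 30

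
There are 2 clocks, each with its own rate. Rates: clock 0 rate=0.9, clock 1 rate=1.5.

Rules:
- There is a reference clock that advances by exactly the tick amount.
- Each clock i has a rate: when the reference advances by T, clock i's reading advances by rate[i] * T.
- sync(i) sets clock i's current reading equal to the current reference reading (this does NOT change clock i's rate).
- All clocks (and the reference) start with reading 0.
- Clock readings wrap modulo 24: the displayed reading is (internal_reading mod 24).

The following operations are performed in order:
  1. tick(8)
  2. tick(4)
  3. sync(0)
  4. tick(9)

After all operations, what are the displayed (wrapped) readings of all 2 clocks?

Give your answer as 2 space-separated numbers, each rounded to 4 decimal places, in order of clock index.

After op 1 tick(8): ref=8.0000 raw=[7.2000 12.0000]
After op 2 tick(4): ref=12.0000 raw=[10.8000 18.0000]
After op 3 sync(0): ref=12.0000 raw=[12.0000 18.0000]
After op 4 tick(9): ref=21.0000 raw=[20.1000 31.5000]
Wrap final raw readings (mod 24): 20.1000 mod 24 = 20.1000; 31.5000 mod 24 = 7.5000

Answer: 20.1000 7.5000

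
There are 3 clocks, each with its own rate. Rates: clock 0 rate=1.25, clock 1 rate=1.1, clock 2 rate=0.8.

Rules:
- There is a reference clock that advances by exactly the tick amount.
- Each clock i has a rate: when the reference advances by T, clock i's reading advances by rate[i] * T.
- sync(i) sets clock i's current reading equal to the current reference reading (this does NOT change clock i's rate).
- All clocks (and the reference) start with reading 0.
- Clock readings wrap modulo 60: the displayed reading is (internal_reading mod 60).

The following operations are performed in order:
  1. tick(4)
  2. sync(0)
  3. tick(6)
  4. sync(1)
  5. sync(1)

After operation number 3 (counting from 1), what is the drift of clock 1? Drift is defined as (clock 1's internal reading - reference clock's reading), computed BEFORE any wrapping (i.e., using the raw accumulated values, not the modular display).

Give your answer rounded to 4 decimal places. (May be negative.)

After op 1 tick(4): ref=4.0000 raw=[5.0000 4.4000 3.2000]
After op 2 sync(0): ref=4.0000 raw=[4.0000 4.4000 3.2000]
After op 3 tick(6): ref=10.0000 raw=[11.5000 11.0000 8.0000]
Drift of clock 1 after op 3: 11.0000 - 10.0000 = 1.0000

Answer: 1.0000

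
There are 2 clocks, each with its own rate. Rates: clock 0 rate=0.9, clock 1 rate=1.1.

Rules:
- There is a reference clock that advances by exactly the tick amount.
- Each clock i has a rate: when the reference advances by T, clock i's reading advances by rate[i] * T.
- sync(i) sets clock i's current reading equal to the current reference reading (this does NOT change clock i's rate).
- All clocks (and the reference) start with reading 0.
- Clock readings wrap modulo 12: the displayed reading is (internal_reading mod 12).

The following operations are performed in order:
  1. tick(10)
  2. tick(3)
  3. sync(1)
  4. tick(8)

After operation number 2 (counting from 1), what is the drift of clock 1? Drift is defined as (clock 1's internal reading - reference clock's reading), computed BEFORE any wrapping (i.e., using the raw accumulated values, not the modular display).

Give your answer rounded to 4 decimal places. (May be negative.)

After op 1 tick(10): ref=10.0000 raw=[9.0000 11.0000]
After op 2 tick(3): ref=13.0000 raw=[11.7000 14.3000]
Drift of clock 1 after op 2: 14.3000 - 13.0000 = 1.3000

Answer: 1.3000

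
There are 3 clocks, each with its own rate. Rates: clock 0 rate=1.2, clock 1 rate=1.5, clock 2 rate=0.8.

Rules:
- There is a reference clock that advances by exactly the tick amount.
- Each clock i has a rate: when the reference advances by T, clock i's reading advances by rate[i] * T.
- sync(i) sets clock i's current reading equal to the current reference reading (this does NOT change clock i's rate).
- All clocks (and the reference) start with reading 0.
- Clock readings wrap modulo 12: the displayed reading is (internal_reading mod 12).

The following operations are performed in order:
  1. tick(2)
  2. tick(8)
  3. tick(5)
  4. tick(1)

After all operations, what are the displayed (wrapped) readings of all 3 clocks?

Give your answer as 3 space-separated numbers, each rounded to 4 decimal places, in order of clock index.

Answer: 7.2000 0.0000 0.8000

Derivation:
After op 1 tick(2): ref=2.0000 raw=[2.4000 3.0000 1.6000]
After op 2 tick(8): ref=10.0000 raw=[12.0000 15.0000 8.0000]
After op 3 tick(5): ref=15.0000 raw=[18.0000 22.5000 12.0000]
After op 4 tick(1): ref=16.0000 raw=[19.2000 24.0000 12.8000]
Wrap final raw readings (mod 12): 19.2000 mod 12 = 7.2000; 24.0000 mod 12 = 0.0000; 12.8000 mod 12 = 0.8000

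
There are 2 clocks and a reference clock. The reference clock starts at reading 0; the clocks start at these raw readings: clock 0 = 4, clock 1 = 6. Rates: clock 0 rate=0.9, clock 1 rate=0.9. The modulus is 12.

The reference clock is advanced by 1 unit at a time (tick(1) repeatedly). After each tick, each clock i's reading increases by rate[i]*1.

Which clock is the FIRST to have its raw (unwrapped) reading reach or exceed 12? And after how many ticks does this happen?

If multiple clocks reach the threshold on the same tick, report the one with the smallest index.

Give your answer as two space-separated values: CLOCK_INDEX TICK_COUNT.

Answer: 1 7

Derivation:
clock 0: start=4, rate=0.9, needs 12-4 = 8; ticks = ceil(8/0.9) = ceil(8.8889) = 9; reading at tick 9 = 4 + 0.9*9 = 12.1000
clock 1: start=6, rate=0.9, needs 12-6 = 6; ticks = ceil(6/0.9) = ceil(6.6667) = 7; reading at tick 7 = 6 + 0.9*7 = 12.3000
Minimum tick count = 7; winners = [1]; smallest index = 1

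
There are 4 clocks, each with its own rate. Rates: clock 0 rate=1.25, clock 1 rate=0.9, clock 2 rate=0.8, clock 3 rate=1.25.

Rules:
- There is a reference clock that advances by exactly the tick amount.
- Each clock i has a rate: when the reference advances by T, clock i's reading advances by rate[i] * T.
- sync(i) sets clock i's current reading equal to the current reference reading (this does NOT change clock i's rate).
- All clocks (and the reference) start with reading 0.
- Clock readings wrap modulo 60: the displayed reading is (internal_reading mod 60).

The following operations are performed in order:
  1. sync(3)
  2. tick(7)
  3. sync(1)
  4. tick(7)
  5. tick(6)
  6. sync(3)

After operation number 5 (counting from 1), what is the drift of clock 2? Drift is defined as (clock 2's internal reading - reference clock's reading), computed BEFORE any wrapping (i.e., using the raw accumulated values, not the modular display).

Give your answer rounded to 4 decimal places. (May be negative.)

After op 1 sync(3): ref=0.0000 raw=[0.0000 0.0000 0.0000 0.0000]
After op 2 tick(7): ref=7.0000 raw=[8.7500 6.3000 5.6000 8.7500]
After op 3 sync(1): ref=7.0000 raw=[8.7500 7.0000 5.6000 8.7500]
After op 4 tick(7): ref=14.0000 raw=[17.5000 13.3000 11.2000 17.5000]
After op 5 tick(6): ref=20.0000 raw=[25.0000 18.7000 16.0000 25.0000]
Drift of clock 2 after op 5: 16.0000 - 20.0000 = -4.0000

Answer: -4.0000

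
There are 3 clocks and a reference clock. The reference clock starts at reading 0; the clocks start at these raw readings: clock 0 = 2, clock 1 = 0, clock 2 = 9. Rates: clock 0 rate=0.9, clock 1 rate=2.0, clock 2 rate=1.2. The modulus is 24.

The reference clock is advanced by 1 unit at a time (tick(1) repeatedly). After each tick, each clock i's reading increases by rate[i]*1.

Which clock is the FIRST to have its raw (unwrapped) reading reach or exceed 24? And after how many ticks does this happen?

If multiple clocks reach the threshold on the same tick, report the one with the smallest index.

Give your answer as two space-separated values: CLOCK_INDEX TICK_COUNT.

clock 0: start=2, rate=0.9, needs 24-2 = 22; ticks = ceil(22/0.9) = ceil(24.4444) = 25; reading at tick 25 = 2 + 0.9*25 = 24.5000
clock 1: start=0, rate=2.0, needs 24-0 = 24; ticks = ceil(24/2.0) = ceil(12.0000) = 12; reading at tick 12 = 0 + 2.0*12 = 24.0000
clock 2: start=9, rate=1.2, needs 24-9 = 15; ticks = ceil(15/1.2) = ceil(12.5000) = 13; reading at tick 13 = 9 + 1.2*13 = 24.6000
Minimum tick count = 12; winners = [1]; smallest index = 1

Answer: 1 12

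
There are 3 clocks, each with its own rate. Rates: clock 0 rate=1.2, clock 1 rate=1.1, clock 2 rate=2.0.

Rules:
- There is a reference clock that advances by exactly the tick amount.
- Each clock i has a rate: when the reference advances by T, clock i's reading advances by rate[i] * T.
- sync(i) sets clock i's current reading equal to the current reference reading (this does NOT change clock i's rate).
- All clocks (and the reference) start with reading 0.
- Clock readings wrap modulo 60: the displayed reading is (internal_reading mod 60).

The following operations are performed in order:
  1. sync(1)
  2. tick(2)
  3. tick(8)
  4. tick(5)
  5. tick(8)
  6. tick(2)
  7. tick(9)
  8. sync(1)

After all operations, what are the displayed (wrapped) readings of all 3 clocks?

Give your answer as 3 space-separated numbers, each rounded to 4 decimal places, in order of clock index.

After op 1 sync(1): ref=0.0000 raw=[0.0000 0.0000 0.0000]
After op 2 tick(2): ref=2.0000 raw=[2.4000 2.2000 4.0000]
After op 3 tick(8): ref=10.0000 raw=[12.0000 11.0000 20.0000]
After op 4 tick(5): ref=15.0000 raw=[18.0000 16.5000 30.0000]
After op 5 tick(8): ref=23.0000 raw=[27.6000 25.3000 46.0000]
After op 6 tick(2): ref=25.0000 raw=[30.0000 27.5000 50.0000]
After op 7 tick(9): ref=34.0000 raw=[40.8000 37.4000 68.0000]
After op 8 sync(1): ref=34.0000 raw=[40.8000 34.0000 68.0000]
Wrap final raw readings (mod 60): 40.8000 mod 60 = 40.8000; 34.0000 mod 60 = 34.0000; 68.0000 mod 60 = 8.0000

Answer: 40.8000 34.0000 8.0000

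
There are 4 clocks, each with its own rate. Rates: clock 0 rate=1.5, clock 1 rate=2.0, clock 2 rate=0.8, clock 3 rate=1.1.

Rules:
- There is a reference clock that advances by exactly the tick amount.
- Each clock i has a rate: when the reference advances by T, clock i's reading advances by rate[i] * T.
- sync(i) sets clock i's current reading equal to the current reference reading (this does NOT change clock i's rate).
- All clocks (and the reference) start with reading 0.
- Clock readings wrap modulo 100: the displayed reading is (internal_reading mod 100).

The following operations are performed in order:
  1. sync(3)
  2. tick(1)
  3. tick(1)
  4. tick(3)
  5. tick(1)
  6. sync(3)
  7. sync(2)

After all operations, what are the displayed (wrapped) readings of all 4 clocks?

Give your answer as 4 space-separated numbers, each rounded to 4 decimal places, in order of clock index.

After op 1 sync(3): ref=0.0000 raw=[0.0000 0.0000 0.0000 0.0000]
After op 2 tick(1): ref=1.0000 raw=[1.5000 2.0000 0.8000 1.1000]
After op 3 tick(1): ref=2.0000 raw=[3.0000 4.0000 1.6000 2.2000]
After op 4 tick(3): ref=5.0000 raw=[7.5000 10.0000 4.0000 5.5000]
After op 5 tick(1): ref=6.0000 raw=[9.0000 12.0000 4.8000 6.6000]
After op 6 sync(3): ref=6.0000 raw=[9.0000 12.0000 4.8000 6.0000]
After op 7 sync(2): ref=6.0000 raw=[9.0000 12.0000 6.0000 6.0000]
Wrap final raw readings (mod 100): 9.0000 mod 100 = 9.0000; 12.0000 mod 100 = 12.0000; 6.0000 mod 100 = 6.0000; 6.0000 mod 100 = 6.0000

Answer: 9.0000 12.0000 6.0000 6.0000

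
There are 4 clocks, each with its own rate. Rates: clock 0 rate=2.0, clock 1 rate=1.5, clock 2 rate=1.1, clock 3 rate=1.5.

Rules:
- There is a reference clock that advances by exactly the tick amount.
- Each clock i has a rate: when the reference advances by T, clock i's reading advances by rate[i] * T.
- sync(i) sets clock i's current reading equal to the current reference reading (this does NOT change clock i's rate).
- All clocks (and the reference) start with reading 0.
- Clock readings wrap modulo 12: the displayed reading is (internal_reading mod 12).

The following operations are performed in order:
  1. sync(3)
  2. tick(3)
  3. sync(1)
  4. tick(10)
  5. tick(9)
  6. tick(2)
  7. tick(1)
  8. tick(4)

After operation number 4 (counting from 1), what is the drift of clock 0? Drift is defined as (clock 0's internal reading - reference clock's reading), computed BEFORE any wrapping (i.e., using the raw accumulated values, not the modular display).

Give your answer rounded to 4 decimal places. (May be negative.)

After op 1 sync(3): ref=0.0000 raw=[0.0000 0.0000 0.0000 0.0000]
After op 2 tick(3): ref=3.0000 raw=[6.0000 4.5000 3.3000 4.5000]
After op 3 sync(1): ref=3.0000 raw=[6.0000 3.0000 3.3000 4.5000]
After op 4 tick(10): ref=13.0000 raw=[26.0000 18.0000 14.3000 19.5000]
Drift of clock 0 after op 4: 26.0000 - 13.0000 = 13.0000

Answer: 13.0000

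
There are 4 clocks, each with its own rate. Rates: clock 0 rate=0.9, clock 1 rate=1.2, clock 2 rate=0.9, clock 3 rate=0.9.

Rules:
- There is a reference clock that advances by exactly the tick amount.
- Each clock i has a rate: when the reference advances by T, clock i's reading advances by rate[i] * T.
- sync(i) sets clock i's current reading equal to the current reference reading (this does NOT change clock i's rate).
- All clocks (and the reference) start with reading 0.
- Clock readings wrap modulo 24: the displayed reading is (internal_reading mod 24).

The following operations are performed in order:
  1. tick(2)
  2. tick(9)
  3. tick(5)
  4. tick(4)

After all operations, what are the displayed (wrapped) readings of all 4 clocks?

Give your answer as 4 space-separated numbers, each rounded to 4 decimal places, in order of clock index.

After op 1 tick(2): ref=2.0000 raw=[1.8000 2.4000 1.8000 1.8000]
After op 2 tick(9): ref=11.0000 raw=[9.9000 13.2000 9.9000 9.9000]
After op 3 tick(5): ref=16.0000 raw=[14.4000 19.2000 14.4000 14.4000]
After op 4 tick(4): ref=20.0000 raw=[18.0000 24.0000 18.0000 18.0000]
Wrap final raw readings (mod 24): 18.0000 mod 24 = 18.0000; 24.0000 mod 24 = 0.0000; 18.0000 mod 24 = 18.0000; 18.0000 mod 24 = 18.0000

Answer: 18.0000 0.0000 18.0000 18.0000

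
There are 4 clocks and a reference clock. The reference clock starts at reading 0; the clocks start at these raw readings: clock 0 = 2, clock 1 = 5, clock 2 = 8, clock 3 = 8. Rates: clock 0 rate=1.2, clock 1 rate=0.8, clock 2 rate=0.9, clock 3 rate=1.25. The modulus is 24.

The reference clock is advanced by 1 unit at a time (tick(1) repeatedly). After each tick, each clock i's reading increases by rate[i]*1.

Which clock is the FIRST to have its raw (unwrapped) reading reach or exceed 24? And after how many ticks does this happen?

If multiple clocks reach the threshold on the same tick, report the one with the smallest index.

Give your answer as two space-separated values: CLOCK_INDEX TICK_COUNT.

clock 0: start=2, rate=1.2, needs 24-2 = 22; ticks = ceil(22/1.2) = ceil(18.3333) = 19; reading at tick 19 = 2 + 1.2*19 = 24.8000
clock 1: start=5, rate=0.8, needs 24-5 = 19; ticks = ceil(19/0.8) = ceil(23.7500) = 24; reading at tick 24 = 5 + 0.8*24 = 24.2000
clock 2: start=8, rate=0.9, needs 24-8 = 16; ticks = ceil(16/0.9) = ceil(17.7778) = 18; reading at tick 18 = 8 + 0.9*18 = 24.2000
clock 3: start=8, rate=1.25, needs 24-8 = 16; ticks = ceil(16/1.25) = ceil(12.8000) = 13; reading at tick 13 = 8 + 1.25*13 = 24.2500
Minimum tick count = 13; winners = [3]; smallest index = 3

Answer: 3 13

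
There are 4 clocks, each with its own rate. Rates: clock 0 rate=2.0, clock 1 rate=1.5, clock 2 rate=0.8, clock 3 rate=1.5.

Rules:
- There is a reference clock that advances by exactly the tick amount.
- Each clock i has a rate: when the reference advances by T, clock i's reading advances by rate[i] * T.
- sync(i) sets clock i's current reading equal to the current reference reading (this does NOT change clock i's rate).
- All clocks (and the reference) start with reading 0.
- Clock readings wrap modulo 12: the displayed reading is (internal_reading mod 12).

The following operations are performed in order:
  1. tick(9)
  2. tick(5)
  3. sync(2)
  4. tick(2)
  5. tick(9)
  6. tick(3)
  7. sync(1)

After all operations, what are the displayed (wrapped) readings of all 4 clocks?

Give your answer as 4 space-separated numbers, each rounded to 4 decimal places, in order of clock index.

After op 1 tick(9): ref=9.0000 raw=[18.0000 13.5000 7.2000 13.5000]
After op 2 tick(5): ref=14.0000 raw=[28.0000 21.0000 11.2000 21.0000]
After op 3 sync(2): ref=14.0000 raw=[28.0000 21.0000 14.0000 21.0000]
After op 4 tick(2): ref=16.0000 raw=[32.0000 24.0000 15.6000 24.0000]
After op 5 tick(9): ref=25.0000 raw=[50.0000 37.5000 22.8000 37.5000]
After op 6 tick(3): ref=28.0000 raw=[56.0000 42.0000 25.2000 42.0000]
After op 7 sync(1): ref=28.0000 raw=[56.0000 28.0000 25.2000 42.0000]
Wrap final raw readings (mod 12): 56.0000 mod 12 = 8.0000; 28.0000 mod 12 = 4.0000; 25.2000 mod 12 = 1.2000; 42.0000 mod 12 = 6.0000

Answer: 8.0000 4.0000 1.2000 6.0000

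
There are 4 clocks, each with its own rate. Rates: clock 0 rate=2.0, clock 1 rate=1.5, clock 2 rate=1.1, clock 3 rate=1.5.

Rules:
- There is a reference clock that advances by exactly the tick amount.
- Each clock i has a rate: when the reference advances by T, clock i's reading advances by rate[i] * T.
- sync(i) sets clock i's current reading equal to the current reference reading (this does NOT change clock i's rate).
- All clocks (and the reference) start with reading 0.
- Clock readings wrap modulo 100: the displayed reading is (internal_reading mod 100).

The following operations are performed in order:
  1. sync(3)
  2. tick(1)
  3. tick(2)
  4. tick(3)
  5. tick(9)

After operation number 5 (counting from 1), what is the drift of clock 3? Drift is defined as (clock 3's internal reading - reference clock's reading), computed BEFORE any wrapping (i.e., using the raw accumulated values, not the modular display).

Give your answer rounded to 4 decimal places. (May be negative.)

After op 1 sync(3): ref=0.0000 raw=[0.0000 0.0000 0.0000 0.0000]
After op 2 tick(1): ref=1.0000 raw=[2.0000 1.5000 1.1000 1.5000]
After op 3 tick(2): ref=3.0000 raw=[6.0000 4.5000 3.3000 4.5000]
After op 4 tick(3): ref=6.0000 raw=[12.0000 9.0000 6.6000 9.0000]
After op 5 tick(9): ref=15.0000 raw=[30.0000 22.5000 16.5000 22.5000]
Drift of clock 3 after op 5: 22.5000 - 15.0000 = 7.5000

Answer: 7.5000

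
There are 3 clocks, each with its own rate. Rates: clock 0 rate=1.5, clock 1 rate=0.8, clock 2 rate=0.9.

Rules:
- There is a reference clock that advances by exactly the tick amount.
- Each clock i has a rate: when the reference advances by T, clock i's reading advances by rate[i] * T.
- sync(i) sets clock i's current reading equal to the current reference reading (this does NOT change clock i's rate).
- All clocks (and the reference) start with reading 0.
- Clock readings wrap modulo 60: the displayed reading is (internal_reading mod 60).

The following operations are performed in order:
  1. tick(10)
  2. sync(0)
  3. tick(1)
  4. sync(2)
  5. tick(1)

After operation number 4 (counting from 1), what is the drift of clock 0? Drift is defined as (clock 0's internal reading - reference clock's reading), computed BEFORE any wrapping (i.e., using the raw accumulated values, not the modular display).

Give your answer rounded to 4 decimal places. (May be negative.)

After op 1 tick(10): ref=10.0000 raw=[15.0000 8.0000 9.0000]
After op 2 sync(0): ref=10.0000 raw=[10.0000 8.0000 9.0000]
After op 3 tick(1): ref=11.0000 raw=[11.5000 8.8000 9.9000]
After op 4 sync(2): ref=11.0000 raw=[11.5000 8.8000 11.0000]
Drift of clock 0 after op 4: 11.5000 - 11.0000 = 0.5000

Answer: 0.5000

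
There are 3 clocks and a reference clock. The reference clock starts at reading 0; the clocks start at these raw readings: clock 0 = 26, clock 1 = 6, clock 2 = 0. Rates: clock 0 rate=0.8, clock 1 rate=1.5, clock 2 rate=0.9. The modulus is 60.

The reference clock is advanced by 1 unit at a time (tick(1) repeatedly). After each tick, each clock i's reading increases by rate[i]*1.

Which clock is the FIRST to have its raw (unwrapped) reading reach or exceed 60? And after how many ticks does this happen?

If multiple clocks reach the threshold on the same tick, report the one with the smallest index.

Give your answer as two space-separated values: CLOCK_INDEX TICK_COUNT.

Answer: 1 36

Derivation:
clock 0: start=26, rate=0.8, needs 60-26 = 34; ticks = ceil(34/0.8) = ceil(42.5000) = 43; reading at tick 43 = 26 + 0.8*43 = 60.4000
clock 1: start=6, rate=1.5, needs 60-6 = 54; ticks = ceil(54/1.5) = ceil(36.0000) = 36; reading at tick 36 = 6 + 1.5*36 = 60.0000
clock 2: start=0, rate=0.9, needs 60-0 = 60; ticks = ceil(60/0.9) = ceil(66.6667) = 67; reading at tick 67 = 0 + 0.9*67 = 60.3000
Minimum tick count = 36; winners = [1]; smallest index = 1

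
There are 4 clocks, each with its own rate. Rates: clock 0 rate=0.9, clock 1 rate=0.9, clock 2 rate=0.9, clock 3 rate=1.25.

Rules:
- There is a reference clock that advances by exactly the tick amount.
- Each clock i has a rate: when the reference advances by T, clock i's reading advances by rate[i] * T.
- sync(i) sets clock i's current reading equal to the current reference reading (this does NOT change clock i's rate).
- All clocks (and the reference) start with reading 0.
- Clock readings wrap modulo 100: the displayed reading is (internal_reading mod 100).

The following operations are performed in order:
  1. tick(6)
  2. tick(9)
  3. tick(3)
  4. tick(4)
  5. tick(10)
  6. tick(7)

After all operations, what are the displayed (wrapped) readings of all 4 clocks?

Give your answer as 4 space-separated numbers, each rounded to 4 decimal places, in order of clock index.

After op 1 tick(6): ref=6.0000 raw=[5.4000 5.4000 5.4000 7.5000]
After op 2 tick(9): ref=15.0000 raw=[13.5000 13.5000 13.5000 18.7500]
After op 3 tick(3): ref=18.0000 raw=[16.2000 16.2000 16.2000 22.5000]
After op 4 tick(4): ref=22.0000 raw=[19.8000 19.8000 19.8000 27.5000]
After op 5 tick(10): ref=32.0000 raw=[28.8000 28.8000 28.8000 40.0000]
After op 6 tick(7): ref=39.0000 raw=[35.1000 35.1000 35.1000 48.7500]
Wrap final raw readings (mod 100): 35.1000 mod 100 = 35.1000; 35.1000 mod 100 = 35.1000; 35.1000 mod 100 = 35.1000; 48.7500 mod 100 = 48.7500

Answer: 35.1000 35.1000 35.1000 48.7500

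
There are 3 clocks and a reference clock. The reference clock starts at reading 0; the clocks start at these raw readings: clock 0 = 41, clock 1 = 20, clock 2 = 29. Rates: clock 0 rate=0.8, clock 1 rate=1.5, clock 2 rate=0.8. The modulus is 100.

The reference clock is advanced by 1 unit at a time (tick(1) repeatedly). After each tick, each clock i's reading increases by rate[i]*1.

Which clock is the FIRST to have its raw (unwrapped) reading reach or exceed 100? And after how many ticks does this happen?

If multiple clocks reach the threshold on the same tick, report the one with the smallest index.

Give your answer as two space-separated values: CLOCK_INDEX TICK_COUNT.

Answer: 1 54

Derivation:
clock 0: start=41, rate=0.8, needs 100-41 = 59; ticks = ceil(59/0.8) = ceil(73.7500) = 74; reading at tick 74 = 41 + 0.8*74 = 100.2000
clock 1: start=20, rate=1.5, needs 100-20 = 80; ticks = ceil(80/1.5) = ceil(53.3333) = 54; reading at tick 54 = 20 + 1.5*54 = 101.0000
clock 2: start=29, rate=0.8, needs 100-29 = 71; ticks = ceil(71/0.8) = ceil(88.7500) = 89; reading at tick 89 = 29 + 0.8*89 = 100.2000
Minimum tick count = 54; winners = [1]; smallest index = 1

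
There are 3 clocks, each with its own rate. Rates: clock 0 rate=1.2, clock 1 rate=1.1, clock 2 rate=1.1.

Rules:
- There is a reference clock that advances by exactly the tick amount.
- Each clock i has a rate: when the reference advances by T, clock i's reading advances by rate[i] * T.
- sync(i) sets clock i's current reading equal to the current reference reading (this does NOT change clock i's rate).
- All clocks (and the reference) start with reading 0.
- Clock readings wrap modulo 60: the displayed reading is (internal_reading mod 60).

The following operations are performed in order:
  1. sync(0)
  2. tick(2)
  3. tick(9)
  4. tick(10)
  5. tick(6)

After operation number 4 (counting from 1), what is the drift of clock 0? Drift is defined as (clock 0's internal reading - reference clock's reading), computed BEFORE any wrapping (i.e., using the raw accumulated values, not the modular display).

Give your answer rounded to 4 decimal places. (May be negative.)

After op 1 sync(0): ref=0.0000 raw=[0.0000 0.0000 0.0000]
After op 2 tick(2): ref=2.0000 raw=[2.4000 2.2000 2.2000]
After op 3 tick(9): ref=11.0000 raw=[13.2000 12.1000 12.1000]
After op 4 tick(10): ref=21.0000 raw=[25.2000 23.1000 23.1000]
Drift of clock 0 after op 4: 25.2000 - 21.0000 = 4.2000

Answer: 4.2000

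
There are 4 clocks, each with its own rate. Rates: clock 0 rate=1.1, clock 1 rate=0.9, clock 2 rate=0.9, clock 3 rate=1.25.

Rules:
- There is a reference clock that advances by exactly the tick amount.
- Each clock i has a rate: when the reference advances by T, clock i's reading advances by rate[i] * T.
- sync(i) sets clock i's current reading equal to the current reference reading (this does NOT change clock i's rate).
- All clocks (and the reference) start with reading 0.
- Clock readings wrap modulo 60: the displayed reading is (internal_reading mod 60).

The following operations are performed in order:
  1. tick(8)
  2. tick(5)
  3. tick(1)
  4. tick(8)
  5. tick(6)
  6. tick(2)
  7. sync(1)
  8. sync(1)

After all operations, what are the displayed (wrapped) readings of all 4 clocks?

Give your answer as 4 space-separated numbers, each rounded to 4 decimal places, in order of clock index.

Answer: 33.0000 30.0000 27.0000 37.5000

Derivation:
After op 1 tick(8): ref=8.0000 raw=[8.8000 7.2000 7.2000 10.0000]
After op 2 tick(5): ref=13.0000 raw=[14.3000 11.7000 11.7000 16.2500]
After op 3 tick(1): ref=14.0000 raw=[15.4000 12.6000 12.6000 17.5000]
After op 4 tick(8): ref=22.0000 raw=[24.2000 19.8000 19.8000 27.5000]
After op 5 tick(6): ref=28.0000 raw=[30.8000 25.2000 25.2000 35.0000]
After op 6 tick(2): ref=30.0000 raw=[33.0000 27.0000 27.0000 37.5000]
After op 7 sync(1): ref=30.0000 raw=[33.0000 30.0000 27.0000 37.5000]
After op 8 sync(1): ref=30.0000 raw=[33.0000 30.0000 27.0000 37.5000]
Wrap final raw readings (mod 60): 33.0000 mod 60 = 33.0000; 30.0000 mod 60 = 30.0000; 27.0000 mod 60 = 27.0000; 37.5000 mod 60 = 37.5000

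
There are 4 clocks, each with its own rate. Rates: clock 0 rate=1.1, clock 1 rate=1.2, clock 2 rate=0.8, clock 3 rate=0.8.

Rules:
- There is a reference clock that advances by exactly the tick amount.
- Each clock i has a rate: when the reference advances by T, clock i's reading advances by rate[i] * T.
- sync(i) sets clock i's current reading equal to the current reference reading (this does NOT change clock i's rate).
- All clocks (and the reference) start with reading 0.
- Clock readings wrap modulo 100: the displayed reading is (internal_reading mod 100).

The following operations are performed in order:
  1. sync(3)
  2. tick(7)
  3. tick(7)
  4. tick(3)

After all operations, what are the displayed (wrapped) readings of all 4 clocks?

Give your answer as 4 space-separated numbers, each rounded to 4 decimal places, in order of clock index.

Answer: 18.7000 20.4000 13.6000 13.6000

Derivation:
After op 1 sync(3): ref=0.0000 raw=[0.0000 0.0000 0.0000 0.0000]
After op 2 tick(7): ref=7.0000 raw=[7.7000 8.4000 5.6000 5.6000]
After op 3 tick(7): ref=14.0000 raw=[15.4000 16.8000 11.2000 11.2000]
After op 4 tick(3): ref=17.0000 raw=[18.7000 20.4000 13.6000 13.6000]
Wrap final raw readings (mod 100): 18.7000 mod 100 = 18.7000; 20.4000 mod 100 = 20.4000; 13.6000 mod 100 = 13.6000; 13.6000 mod 100 = 13.6000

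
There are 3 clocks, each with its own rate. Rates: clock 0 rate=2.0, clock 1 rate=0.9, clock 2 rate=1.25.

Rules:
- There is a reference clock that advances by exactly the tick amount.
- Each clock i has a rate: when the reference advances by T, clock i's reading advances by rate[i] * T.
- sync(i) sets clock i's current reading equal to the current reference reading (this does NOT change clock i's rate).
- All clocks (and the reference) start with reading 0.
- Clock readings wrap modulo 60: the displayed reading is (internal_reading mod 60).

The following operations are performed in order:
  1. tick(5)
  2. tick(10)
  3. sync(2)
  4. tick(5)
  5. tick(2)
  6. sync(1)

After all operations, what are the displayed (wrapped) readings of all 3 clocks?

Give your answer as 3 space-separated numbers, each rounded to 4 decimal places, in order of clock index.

Answer: 44.0000 22.0000 23.7500

Derivation:
After op 1 tick(5): ref=5.0000 raw=[10.0000 4.5000 6.2500]
After op 2 tick(10): ref=15.0000 raw=[30.0000 13.5000 18.7500]
After op 3 sync(2): ref=15.0000 raw=[30.0000 13.5000 15.0000]
After op 4 tick(5): ref=20.0000 raw=[40.0000 18.0000 21.2500]
After op 5 tick(2): ref=22.0000 raw=[44.0000 19.8000 23.7500]
After op 6 sync(1): ref=22.0000 raw=[44.0000 22.0000 23.7500]
Wrap final raw readings (mod 60): 44.0000 mod 60 = 44.0000; 22.0000 mod 60 = 22.0000; 23.7500 mod 60 = 23.7500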